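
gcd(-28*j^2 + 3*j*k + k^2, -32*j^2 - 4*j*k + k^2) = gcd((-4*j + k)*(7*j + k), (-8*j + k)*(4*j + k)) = 1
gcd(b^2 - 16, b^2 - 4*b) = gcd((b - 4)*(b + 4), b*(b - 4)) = b - 4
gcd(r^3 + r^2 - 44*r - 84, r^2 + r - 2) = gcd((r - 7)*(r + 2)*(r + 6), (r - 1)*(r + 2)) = r + 2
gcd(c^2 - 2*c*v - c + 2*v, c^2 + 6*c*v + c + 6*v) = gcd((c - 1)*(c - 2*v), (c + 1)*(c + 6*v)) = 1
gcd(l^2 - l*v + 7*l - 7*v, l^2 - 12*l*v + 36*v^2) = 1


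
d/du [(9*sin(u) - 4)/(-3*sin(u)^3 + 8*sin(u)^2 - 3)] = (54*sin(u)^3 - 108*sin(u)^2 + 64*sin(u) - 27)*cos(u)/(3*sin(u)^3 - 8*sin(u)^2 + 3)^2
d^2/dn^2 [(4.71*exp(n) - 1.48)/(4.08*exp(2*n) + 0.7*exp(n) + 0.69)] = (78.404544*exp(4*n) - 111.998448*exp(3*n) - 92.238192*exp(2*n) + 13.665854*exp(n) + 2.957271)*exp(n)/(67.917312*exp(6*n) + 34.95744*exp(5*n) + 40.455648*exp(4*n) + 12.16684*exp(3*n) + 6.841764*exp(2*n) + 0.99981*exp(n) + 0.328509)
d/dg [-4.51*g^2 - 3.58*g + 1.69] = -9.02*g - 3.58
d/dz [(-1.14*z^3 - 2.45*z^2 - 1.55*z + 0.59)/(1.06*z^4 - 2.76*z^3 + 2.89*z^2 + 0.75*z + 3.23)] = (1.2084*z^6 + 5.194*z^5 - 5.1276*z^4 - 12.7676*z^3 - 3.5194*z^2 - 19.2372*z - 5.449)/(1.1236*z^8 - 5.8512*z^7 + 13.7444*z^6 - 14.3628*z^5 + 11.0597*z^4 - 13.4946*z^3 + 19.2319*z^2 + 4.845*z + 10.4329)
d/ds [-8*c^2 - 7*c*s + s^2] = -7*c + 2*s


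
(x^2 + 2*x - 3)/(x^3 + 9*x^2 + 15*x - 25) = (x + 3)/(x^2 + 10*x + 25)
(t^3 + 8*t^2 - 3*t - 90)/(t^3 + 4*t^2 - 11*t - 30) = (t + 6)/(t + 2)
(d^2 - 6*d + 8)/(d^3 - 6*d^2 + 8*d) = 1/d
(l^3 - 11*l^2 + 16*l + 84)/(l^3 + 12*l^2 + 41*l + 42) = (l^2 - 13*l + 42)/(l^2 + 10*l + 21)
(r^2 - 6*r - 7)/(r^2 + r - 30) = (r^2 - 6*r - 7)/(r^2 + r - 30)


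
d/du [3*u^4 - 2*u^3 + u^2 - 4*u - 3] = 12*u^3 - 6*u^2 + 2*u - 4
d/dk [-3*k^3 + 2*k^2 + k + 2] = -9*k^2 + 4*k + 1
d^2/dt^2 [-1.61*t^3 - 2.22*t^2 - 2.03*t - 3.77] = -9.66*t - 4.44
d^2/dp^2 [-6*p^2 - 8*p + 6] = -12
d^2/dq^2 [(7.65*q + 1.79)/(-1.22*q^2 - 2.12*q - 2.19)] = (-(2.44*q + 2.12)*(4.88*q + 4.24)*(7.65*q + 1.79) + (55.998*q + 36.8036)*(1.22*q^2 + 2.12*q + 2.19))/(1.22*q^2 + 2.12*q + 2.19)^3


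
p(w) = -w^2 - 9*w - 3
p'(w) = -2*w - 9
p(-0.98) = 4.86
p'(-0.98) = -7.04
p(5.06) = -74.14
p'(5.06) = -19.12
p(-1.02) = 5.14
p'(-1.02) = -6.96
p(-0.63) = 2.27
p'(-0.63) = -7.74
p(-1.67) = 9.24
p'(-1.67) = -5.66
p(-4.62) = 17.24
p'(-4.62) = 0.24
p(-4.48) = 17.25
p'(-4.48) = -0.04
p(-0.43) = 0.69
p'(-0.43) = -8.14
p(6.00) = -93.00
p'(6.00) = -21.00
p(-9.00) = -3.00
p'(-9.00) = 9.00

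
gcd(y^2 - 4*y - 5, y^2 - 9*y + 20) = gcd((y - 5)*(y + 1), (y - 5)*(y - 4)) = y - 5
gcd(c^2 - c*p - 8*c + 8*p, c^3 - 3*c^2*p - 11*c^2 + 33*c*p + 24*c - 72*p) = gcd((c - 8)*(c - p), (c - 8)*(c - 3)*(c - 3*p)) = c - 8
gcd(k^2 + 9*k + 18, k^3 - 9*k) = k + 3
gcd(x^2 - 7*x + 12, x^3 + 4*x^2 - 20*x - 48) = x - 4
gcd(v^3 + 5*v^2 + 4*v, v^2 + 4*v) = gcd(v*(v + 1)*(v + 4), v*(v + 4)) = v^2 + 4*v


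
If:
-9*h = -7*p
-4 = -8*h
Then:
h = 1/2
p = 9/14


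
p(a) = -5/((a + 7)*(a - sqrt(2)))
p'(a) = 5/((a + 7)*(a - sqrt(2))^2) + 5/((a + 7)^2*(a - sqrt(2)))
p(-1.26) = 0.33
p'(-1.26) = 0.07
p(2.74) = -0.39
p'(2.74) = 0.33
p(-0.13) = 0.47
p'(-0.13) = 0.24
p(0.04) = 0.52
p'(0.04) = 0.30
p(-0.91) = 0.35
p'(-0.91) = 0.09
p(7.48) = -0.06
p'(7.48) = 0.01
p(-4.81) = 0.37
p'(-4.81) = -0.11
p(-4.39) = 0.33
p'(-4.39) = -0.07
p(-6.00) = 0.67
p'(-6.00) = -0.58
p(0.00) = 0.51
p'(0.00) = 0.28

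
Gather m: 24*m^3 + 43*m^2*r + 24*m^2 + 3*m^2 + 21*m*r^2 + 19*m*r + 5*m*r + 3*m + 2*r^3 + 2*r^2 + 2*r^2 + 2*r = 24*m^3 + m^2*(43*r + 27) + m*(21*r^2 + 24*r + 3) + 2*r^3 + 4*r^2 + 2*r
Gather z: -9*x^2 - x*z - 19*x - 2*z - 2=-9*x^2 - 19*x + z*(-x - 2) - 2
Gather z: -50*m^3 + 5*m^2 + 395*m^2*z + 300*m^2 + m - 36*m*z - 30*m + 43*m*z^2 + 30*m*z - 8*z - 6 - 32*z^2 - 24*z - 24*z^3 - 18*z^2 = -50*m^3 + 305*m^2 - 29*m - 24*z^3 + z^2*(43*m - 50) + z*(395*m^2 - 6*m - 32) - 6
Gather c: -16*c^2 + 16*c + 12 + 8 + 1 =-16*c^2 + 16*c + 21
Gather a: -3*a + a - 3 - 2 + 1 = -2*a - 4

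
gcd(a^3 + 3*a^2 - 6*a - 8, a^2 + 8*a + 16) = a + 4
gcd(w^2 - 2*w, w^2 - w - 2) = w - 2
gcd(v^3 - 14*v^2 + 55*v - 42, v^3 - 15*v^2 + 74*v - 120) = v - 6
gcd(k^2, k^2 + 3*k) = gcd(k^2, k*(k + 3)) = k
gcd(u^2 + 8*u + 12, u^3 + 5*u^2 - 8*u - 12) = u + 6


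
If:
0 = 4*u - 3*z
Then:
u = 3*z/4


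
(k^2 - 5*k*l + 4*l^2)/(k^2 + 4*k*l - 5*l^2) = (k - 4*l)/(k + 5*l)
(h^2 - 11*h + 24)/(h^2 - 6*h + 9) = (h - 8)/(h - 3)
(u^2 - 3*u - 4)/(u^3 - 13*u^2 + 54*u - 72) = (u + 1)/(u^2 - 9*u + 18)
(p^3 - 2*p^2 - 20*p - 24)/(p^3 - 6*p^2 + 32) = (p^2 - 4*p - 12)/(p^2 - 8*p + 16)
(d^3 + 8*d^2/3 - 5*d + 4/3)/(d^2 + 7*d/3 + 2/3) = (3*d^3 + 8*d^2 - 15*d + 4)/(3*d^2 + 7*d + 2)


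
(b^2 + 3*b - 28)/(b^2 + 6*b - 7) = (b - 4)/(b - 1)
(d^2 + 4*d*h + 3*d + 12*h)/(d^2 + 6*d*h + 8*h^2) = (d + 3)/(d + 2*h)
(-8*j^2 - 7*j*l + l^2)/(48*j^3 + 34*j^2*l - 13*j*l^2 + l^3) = -1/(6*j - l)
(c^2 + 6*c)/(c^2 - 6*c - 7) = c*(c + 6)/(c^2 - 6*c - 7)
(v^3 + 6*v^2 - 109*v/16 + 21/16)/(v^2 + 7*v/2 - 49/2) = (16*v^2 - 16*v + 3)/(8*(2*v - 7))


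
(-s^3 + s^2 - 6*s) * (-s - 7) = s^4 + 6*s^3 - s^2 + 42*s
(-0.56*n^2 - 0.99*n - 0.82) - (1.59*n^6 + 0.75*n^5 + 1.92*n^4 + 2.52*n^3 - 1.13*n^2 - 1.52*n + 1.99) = -1.59*n^6 - 0.75*n^5 - 1.92*n^4 - 2.52*n^3 + 0.57*n^2 + 0.53*n - 2.81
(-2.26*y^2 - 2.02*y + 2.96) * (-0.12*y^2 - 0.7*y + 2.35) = 0.2712*y^4 + 1.8244*y^3 - 4.2522*y^2 - 6.819*y + 6.956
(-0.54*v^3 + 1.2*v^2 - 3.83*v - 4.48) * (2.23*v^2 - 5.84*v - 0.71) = -1.2042*v^5 + 5.8296*v^4 - 15.1655*v^3 + 11.5248*v^2 + 28.8825*v + 3.1808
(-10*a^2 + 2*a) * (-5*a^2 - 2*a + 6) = 50*a^4 + 10*a^3 - 64*a^2 + 12*a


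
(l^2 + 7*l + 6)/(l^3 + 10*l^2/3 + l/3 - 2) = 3*(l + 6)/(3*l^2 + 7*l - 6)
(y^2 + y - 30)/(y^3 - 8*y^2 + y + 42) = (y^2 + y - 30)/(y^3 - 8*y^2 + y + 42)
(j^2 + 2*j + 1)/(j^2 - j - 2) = (j + 1)/(j - 2)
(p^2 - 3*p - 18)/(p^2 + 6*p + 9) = (p - 6)/(p + 3)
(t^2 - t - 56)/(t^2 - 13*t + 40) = (t + 7)/(t - 5)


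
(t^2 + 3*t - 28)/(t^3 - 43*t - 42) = (-t^2 - 3*t + 28)/(-t^3 + 43*t + 42)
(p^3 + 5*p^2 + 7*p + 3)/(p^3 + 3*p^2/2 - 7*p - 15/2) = 2*(p + 1)/(2*p - 5)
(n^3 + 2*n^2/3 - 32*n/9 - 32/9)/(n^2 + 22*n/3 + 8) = (3*n^2 - 2*n - 8)/(3*(n + 6))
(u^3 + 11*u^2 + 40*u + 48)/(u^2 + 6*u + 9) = (u^2 + 8*u + 16)/(u + 3)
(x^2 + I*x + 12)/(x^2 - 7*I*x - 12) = (x + 4*I)/(x - 4*I)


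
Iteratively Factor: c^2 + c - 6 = (c + 3)*(c - 2)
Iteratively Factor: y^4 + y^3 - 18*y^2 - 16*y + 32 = (y - 1)*(y^3 + 2*y^2 - 16*y - 32) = (y - 4)*(y - 1)*(y^2 + 6*y + 8) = (y - 4)*(y - 1)*(y + 4)*(y + 2)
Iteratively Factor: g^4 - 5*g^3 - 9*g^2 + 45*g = (g - 5)*(g^3 - 9*g) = (g - 5)*(g + 3)*(g^2 - 3*g) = g*(g - 5)*(g + 3)*(g - 3)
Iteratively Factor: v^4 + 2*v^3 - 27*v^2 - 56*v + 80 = (v - 1)*(v^3 + 3*v^2 - 24*v - 80) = (v - 1)*(v + 4)*(v^2 - v - 20) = (v - 5)*(v - 1)*(v + 4)*(v + 4)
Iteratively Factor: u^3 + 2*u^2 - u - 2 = (u + 1)*(u^2 + u - 2) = (u + 1)*(u + 2)*(u - 1)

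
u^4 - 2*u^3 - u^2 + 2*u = u*(u - 2)*(u - 1)*(u + 1)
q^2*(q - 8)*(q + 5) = q^4 - 3*q^3 - 40*q^2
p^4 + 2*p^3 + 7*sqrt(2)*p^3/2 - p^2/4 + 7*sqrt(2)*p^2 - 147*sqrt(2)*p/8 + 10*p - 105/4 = (p - 3/2)*(p + 7/2)*(p + sqrt(2))*(p + 5*sqrt(2)/2)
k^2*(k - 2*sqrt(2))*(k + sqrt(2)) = k^4 - sqrt(2)*k^3 - 4*k^2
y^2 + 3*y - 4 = (y - 1)*(y + 4)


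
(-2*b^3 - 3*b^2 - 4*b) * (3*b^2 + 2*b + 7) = -6*b^5 - 13*b^4 - 32*b^3 - 29*b^2 - 28*b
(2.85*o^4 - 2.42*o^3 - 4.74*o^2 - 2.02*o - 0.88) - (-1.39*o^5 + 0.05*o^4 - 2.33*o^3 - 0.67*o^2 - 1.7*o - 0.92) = 1.39*o^5 + 2.8*o^4 - 0.0899999999999999*o^3 - 4.07*o^2 - 0.32*o + 0.04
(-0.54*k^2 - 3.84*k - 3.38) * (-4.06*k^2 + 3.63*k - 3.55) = 2.1924*k^4 + 13.6302*k^3 + 1.7006*k^2 + 1.3626*k + 11.999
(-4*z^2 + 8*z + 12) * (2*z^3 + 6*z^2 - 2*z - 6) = -8*z^5 - 8*z^4 + 80*z^3 + 80*z^2 - 72*z - 72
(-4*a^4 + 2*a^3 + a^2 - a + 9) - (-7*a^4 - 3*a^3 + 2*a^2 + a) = 3*a^4 + 5*a^3 - a^2 - 2*a + 9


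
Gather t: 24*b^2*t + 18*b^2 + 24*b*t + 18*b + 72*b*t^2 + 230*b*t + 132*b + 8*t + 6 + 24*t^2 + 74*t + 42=18*b^2 + 150*b + t^2*(72*b + 24) + t*(24*b^2 + 254*b + 82) + 48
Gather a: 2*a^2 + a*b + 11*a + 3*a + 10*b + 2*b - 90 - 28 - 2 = 2*a^2 + a*(b + 14) + 12*b - 120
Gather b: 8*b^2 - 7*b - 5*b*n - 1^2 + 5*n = 8*b^2 + b*(-5*n - 7) + 5*n - 1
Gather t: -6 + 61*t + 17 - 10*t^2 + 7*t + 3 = -10*t^2 + 68*t + 14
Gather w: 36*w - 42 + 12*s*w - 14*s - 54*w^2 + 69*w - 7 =-14*s - 54*w^2 + w*(12*s + 105) - 49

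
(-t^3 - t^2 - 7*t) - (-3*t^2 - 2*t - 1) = -t^3 + 2*t^2 - 5*t + 1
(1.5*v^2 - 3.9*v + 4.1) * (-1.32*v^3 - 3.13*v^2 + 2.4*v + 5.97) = -1.98*v^5 + 0.452999999999999*v^4 + 10.395*v^3 - 13.238*v^2 - 13.443*v + 24.477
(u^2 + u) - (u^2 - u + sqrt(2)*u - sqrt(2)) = -sqrt(2)*u + 2*u + sqrt(2)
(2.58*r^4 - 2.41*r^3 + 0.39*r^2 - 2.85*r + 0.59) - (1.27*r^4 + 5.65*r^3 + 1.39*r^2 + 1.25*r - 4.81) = 1.31*r^4 - 8.06*r^3 - 1.0*r^2 - 4.1*r + 5.4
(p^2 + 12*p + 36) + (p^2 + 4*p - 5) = 2*p^2 + 16*p + 31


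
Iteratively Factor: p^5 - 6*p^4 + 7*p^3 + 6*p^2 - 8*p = (p - 4)*(p^4 - 2*p^3 - p^2 + 2*p) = (p - 4)*(p - 1)*(p^3 - p^2 - 2*p) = (p - 4)*(p - 2)*(p - 1)*(p^2 + p) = (p - 4)*(p - 2)*(p - 1)*(p + 1)*(p)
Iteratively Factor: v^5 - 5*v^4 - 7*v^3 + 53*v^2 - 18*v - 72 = (v - 4)*(v^4 - v^3 - 11*v^2 + 9*v + 18) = (v - 4)*(v - 3)*(v^3 + 2*v^2 - 5*v - 6) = (v - 4)*(v - 3)*(v + 1)*(v^2 + v - 6) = (v - 4)*(v - 3)*(v - 2)*(v + 1)*(v + 3)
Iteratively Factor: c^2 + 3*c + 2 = (c + 1)*(c + 2)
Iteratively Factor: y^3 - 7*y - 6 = (y + 1)*(y^2 - y - 6) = (y - 3)*(y + 1)*(y + 2)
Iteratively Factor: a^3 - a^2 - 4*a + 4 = (a - 1)*(a^2 - 4) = (a - 2)*(a - 1)*(a + 2)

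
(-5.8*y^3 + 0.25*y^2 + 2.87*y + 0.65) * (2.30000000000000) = -13.34*y^3 + 0.575*y^2 + 6.601*y + 1.495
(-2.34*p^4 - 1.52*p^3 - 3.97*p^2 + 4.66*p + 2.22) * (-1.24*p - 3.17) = 2.9016*p^5 + 9.3026*p^4 + 9.7412*p^3 + 6.8065*p^2 - 17.525*p - 7.0374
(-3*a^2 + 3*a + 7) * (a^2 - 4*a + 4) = -3*a^4 + 15*a^3 - 17*a^2 - 16*a + 28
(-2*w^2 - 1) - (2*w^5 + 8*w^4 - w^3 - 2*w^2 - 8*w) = -2*w^5 - 8*w^4 + w^3 + 8*w - 1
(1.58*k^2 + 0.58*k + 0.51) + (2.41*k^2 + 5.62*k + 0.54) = 3.99*k^2 + 6.2*k + 1.05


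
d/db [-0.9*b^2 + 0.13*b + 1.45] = 0.13 - 1.8*b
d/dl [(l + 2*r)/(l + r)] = -r/(l + r)^2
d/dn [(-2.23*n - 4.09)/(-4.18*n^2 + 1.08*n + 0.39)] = (-9.3214*n^2 - 34.1924*n + 3.5475)/(17.4724*n^4 - 9.0288*n^3 - 2.094*n^2 + 0.8424*n + 0.1521)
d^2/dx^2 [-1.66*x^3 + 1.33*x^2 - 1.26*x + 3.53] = 2.66 - 9.96*x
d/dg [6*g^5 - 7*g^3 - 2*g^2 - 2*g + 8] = 30*g^4 - 21*g^2 - 4*g - 2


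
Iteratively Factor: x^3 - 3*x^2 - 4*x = (x - 4)*(x^2 + x) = (x - 4)*(x + 1)*(x)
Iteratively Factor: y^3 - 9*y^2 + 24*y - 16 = (y - 1)*(y^2 - 8*y + 16) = (y - 4)*(y - 1)*(y - 4)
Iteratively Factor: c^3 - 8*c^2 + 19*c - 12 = (c - 4)*(c^2 - 4*c + 3) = (c - 4)*(c - 3)*(c - 1)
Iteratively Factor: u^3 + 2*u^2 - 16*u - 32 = (u - 4)*(u^2 + 6*u + 8) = (u - 4)*(u + 2)*(u + 4)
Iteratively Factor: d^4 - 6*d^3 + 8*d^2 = (d - 2)*(d^3 - 4*d^2) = d*(d - 2)*(d^2 - 4*d) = d*(d - 4)*(d - 2)*(d)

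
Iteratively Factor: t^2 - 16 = (t - 4)*(t + 4)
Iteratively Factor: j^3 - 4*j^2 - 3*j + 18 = (j + 2)*(j^2 - 6*j + 9) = (j - 3)*(j + 2)*(j - 3)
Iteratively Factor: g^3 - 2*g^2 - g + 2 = (g + 1)*(g^2 - 3*g + 2) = (g - 2)*(g + 1)*(g - 1)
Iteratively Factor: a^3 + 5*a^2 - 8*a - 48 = (a + 4)*(a^2 + a - 12) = (a - 3)*(a + 4)*(a + 4)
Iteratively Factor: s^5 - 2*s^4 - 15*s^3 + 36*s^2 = (s - 3)*(s^4 + s^3 - 12*s^2) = (s - 3)*(s + 4)*(s^3 - 3*s^2) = (s - 3)^2*(s + 4)*(s^2) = s*(s - 3)^2*(s + 4)*(s)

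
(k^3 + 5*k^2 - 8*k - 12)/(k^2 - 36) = (k^2 - k - 2)/(k - 6)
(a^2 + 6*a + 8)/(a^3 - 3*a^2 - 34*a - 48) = (a + 4)/(a^2 - 5*a - 24)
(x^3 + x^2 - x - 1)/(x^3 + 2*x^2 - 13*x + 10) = (x^2 + 2*x + 1)/(x^2 + 3*x - 10)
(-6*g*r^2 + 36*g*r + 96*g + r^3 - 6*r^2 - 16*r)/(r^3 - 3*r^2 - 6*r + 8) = (-6*g*r + 48*g + r^2 - 8*r)/(r^2 - 5*r + 4)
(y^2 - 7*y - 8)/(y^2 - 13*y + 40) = (y + 1)/(y - 5)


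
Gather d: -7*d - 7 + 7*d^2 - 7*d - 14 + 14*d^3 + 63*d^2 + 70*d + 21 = 14*d^3 + 70*d^2 + 56*d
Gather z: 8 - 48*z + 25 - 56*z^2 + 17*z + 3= -56*z^2 - 31*z + 36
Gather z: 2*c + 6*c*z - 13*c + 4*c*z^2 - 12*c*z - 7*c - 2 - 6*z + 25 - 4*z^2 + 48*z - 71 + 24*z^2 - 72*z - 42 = -18*c + z^2*(4*c + 20) + z*(-6*c - 30) - 90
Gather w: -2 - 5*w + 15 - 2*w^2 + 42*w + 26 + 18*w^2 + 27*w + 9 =16*w^2 + 64*w + 48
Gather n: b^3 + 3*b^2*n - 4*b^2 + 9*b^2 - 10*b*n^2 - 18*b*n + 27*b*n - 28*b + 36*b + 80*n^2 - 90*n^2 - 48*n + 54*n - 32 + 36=b^3 + 5*b^2 + 8*b + n^2*(-10*b - 10) + n*(3*b^2 + 9*b + 6) + 4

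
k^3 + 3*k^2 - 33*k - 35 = (k - 5)*(k + 1)*(k + 7)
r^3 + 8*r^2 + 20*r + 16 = (r + 2)^2*(r + 4)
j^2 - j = j*(j - 1)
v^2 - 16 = (v - 4)*(v + 4)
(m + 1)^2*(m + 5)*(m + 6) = m^4 + 13*m^3 + 53*m^2 + 71*m + 30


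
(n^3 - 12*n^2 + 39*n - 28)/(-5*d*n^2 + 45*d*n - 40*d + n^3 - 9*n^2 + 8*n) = (-n^2 + 11*n - 28)/(5*d*n - 40*d - n^2 + 8*n)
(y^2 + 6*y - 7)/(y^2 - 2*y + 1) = (y + 7)/(y - 1)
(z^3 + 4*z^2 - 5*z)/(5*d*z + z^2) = (z^2 + 4*z - 5)/(5*d + z)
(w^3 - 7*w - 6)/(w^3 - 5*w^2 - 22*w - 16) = (w - 3)/(w - 8)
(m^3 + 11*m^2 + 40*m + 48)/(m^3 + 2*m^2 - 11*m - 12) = (m^2 + 7*m + 12)/(m^2 - 2*m - 3)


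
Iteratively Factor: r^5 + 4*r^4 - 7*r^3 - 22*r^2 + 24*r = (r - 1)*(r^4 + 5*r^3 - 2*r^2 - 24*r) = (r - 1)*(r + 4)*(r^3 + r^2 - 6*r) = (r - 1)*(r + 3)*(r + 4)*(r^2 - 2*r) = r*(r - 1)*(r + 3)*(r + 4)*(r - 2)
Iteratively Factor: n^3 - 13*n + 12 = (n + 4)*(n^2 - 4*n + 3) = (n - 1)*(n + 4)*(n - 3)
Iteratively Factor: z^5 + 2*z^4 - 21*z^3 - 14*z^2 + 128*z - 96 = (z - 3)*(z^4 + 5*z^3 - 6*z^2 - 32*z + 32) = (z - 3)*(z - 2)*(z^3 + 7*z^2 + 8*z - 16) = (z - 3)*(z - 2)*(z + 4)*(z^2 + 3*z - 4) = (z - 3)*(z - 2)*(z - 1)*(z + 4)*(z + 4)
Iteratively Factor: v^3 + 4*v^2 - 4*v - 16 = (v - 2)*(v^2 + 6*v + 8) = (v - 2)*(v + 2)*(v + 4)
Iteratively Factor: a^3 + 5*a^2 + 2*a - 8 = (a - 1)*(a^2 + 6*a + 8) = (a - 1)*(a + 4)*(a + 2)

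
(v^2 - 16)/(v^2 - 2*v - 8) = (v + 4)/(v + 2)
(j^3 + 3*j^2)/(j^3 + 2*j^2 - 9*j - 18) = j^2/(j^2 - j - 6)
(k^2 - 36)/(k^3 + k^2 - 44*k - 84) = (k - 6)/(k^2 - 5*k - 14)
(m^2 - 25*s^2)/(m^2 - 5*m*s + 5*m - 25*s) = (m + 5*s)/(m + 5)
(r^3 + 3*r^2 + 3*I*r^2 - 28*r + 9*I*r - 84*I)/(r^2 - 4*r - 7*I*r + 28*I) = (r^2 + r*(7 + 3*I) + 21*I)/(r - 7*I)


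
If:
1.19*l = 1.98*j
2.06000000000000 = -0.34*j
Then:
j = -6.06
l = -10.08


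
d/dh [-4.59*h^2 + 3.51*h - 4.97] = 3.51 - 9.18*h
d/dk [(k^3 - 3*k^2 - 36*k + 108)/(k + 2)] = (2*k^3 + 3*k^2 - 12*k - 180)/(k^2 + 4*k + 4)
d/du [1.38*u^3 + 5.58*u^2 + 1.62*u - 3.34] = 4.14*u^2 + 11.16*u + 1.62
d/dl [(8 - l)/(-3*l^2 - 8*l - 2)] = 3*(-l^2 + 16*l + 22)/(9*l^4 + 48*l^3 + 76*l^2 + 32*l + 4)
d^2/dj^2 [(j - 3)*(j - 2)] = 2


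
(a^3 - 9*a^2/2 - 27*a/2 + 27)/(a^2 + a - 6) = (a^2 - 15*a/2 + 9)/(a - 2)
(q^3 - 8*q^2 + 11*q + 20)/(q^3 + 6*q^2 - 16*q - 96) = (q^2 - 4*q - 5)/(q^2 + 10*q + 24)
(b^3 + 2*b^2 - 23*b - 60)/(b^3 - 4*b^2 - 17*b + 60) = (b + 3)/(b - 3)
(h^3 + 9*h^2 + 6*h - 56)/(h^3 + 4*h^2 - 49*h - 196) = (h - 2)/(h - 7)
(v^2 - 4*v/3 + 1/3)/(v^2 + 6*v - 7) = (v - 1/3)/(v + 7)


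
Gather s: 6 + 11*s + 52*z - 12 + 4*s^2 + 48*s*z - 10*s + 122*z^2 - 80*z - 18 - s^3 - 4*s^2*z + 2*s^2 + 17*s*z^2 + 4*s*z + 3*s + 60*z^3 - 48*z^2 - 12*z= -s^3 + s^2*(6 - 4*z) + s*(17*z^2 + 52*z + 4) + 60*z^3 + 74*z^2 - 40*z - 24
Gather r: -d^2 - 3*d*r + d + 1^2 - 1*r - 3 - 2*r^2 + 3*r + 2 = -d^2 + d - 2*r^2 + r*(2 - 3*d)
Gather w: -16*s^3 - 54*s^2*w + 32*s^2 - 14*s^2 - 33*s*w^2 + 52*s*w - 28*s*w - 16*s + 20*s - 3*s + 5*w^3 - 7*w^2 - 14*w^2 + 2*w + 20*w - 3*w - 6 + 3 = -16*s^3 + 18*s^2 + s + 5*w^3 + w^2*(-33*s - 21) + w*(-54*s^2 + 24*s + 19) - 3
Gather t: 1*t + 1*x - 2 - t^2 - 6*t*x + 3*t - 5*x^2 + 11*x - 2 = -t^2 + t*(4 - 6*x) - 5*x^2 + 12*x - 4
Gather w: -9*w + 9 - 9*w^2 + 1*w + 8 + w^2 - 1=-8*w^2 - 8*w + 16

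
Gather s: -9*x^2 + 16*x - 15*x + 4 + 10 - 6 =-9*x^2 + x + 8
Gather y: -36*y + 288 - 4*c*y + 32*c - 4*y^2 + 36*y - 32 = -4*c*y + 32*c - 4*y^2 + 256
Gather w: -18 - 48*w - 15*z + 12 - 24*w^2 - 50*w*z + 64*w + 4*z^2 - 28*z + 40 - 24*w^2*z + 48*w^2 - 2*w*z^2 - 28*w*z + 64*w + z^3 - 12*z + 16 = w^2*(24 - 24*z) + w*(-2*z^2 - 78*z + 80) + z^3 + 4*z^2 - 55*z + 50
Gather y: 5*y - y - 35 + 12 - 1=4*y - 24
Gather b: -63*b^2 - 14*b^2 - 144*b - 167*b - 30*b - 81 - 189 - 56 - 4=-77*b^2 - 341*b - 330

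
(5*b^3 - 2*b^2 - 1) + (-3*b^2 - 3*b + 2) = 5*b^3 - 5*b^2 - 3*b + 1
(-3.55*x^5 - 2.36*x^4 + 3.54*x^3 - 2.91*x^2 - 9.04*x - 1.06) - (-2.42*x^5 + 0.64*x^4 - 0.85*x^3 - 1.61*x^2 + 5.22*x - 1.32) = -1.13*x^5 - 3.0*x^4 + 4.39*x^3 - 1.3*x^2 - 14.26*x + 0.26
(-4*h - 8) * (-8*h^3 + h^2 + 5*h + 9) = 32*h^4 + 60*h^3 - 28*h^2 - 76*h - 72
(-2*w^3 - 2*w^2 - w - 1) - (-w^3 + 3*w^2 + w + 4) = -w^3 - 5*w^2 - 2*w - 5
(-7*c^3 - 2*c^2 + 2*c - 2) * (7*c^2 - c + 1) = -49*c^5 - 7*c^4 + 9*c^3 - 18*c^2 + 4*c - 2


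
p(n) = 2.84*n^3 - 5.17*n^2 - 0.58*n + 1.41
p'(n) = 8.52*n^2 - 10.34*n - 0.58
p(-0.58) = -0.55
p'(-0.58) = 8.28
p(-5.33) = -572.40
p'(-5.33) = 296.58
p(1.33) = -1.83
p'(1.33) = 0.74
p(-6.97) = -1207.36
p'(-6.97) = 485.40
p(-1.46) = -17.60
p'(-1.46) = 32.68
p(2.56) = 13.69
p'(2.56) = 28.79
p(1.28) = -1.85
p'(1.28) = 0.14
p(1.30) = -1.84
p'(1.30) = 0.38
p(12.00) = 4157.49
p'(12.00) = 1102.22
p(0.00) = 1.41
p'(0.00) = -0.58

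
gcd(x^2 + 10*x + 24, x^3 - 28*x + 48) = x + 6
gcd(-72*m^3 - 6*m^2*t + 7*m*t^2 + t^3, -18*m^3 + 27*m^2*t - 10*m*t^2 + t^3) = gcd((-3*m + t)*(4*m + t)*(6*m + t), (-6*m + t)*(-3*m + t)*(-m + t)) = -3*m + t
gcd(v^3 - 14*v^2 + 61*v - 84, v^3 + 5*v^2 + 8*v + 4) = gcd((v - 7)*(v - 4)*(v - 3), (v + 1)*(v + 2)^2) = 1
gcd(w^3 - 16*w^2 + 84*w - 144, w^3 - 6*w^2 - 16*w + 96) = w^2 - 10*w + 24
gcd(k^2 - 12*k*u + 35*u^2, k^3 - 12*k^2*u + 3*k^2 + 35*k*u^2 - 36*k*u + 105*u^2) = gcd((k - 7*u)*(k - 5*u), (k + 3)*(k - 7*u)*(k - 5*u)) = k^2 - 12*k*u + 35*u^2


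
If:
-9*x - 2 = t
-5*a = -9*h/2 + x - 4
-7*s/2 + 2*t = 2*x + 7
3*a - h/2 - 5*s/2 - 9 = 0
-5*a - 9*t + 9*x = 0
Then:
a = 20034/18325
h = 5404/18325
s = -8602/3665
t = -13682/18325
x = -2552/18325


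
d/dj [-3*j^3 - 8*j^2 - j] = -9*j^2 - 16*j - 1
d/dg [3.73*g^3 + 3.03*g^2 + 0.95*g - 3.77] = 11.19*g^2 + 6.06*g + 0.95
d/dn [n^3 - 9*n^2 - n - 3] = 3*n^2 - 18*n - 1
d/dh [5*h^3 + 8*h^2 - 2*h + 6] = 15*h^2 + 16*h - 2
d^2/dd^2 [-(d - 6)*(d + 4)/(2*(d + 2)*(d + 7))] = (11*d^3 + 114*d^2 + 564*d + 1160)/(d^6 + 27*d^5 + 285*d^4 + 1485*d^3 + 3990*d^2 + 5292*d + 2744)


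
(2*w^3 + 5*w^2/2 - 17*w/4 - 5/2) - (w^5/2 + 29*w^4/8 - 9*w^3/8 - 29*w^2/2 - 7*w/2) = -w^5/2 - 29*w^4/8 + 25*w^3/8 + 17*w^2 - 3*w/4 - 5/2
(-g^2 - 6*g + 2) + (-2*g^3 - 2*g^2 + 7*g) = -2*g^3 - 3*g^2 + g + 2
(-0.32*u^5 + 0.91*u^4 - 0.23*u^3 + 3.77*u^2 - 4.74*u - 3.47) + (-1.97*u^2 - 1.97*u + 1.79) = -0.32*u^5 + 0.91*u^4 - 0.23*u^3 + 1.8*u^2 - 6.71*u - 1.68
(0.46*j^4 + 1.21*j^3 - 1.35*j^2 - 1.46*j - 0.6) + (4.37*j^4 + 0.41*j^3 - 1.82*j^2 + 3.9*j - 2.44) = 4.83*j^4 + 1.62*j^3 - 3.17*j^2 + 2.44*j - 3.04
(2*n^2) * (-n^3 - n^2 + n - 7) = -2*n^5 - 2*n^4 + 2*n^3 - 14*n^2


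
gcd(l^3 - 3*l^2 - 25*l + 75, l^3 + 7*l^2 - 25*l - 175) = l^2 - 25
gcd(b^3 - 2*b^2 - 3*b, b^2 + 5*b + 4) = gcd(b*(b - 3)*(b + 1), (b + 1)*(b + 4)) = b + 1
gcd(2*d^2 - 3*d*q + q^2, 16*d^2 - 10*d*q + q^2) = -2*d + q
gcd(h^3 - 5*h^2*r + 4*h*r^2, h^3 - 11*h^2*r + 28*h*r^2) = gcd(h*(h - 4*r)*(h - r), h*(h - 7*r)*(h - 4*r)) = -h^2 + 4*h*r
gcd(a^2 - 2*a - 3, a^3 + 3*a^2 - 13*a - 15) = a^2 - 2*a - 3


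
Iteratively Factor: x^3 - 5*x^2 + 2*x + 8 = (x - 2)*(x^2 - 3*x - 4) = (x - 2)*(x + 1)*(x - 4)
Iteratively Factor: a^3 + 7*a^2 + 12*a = (a + 4)*(a^2 + 3*a) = (a + 3)*(a + 4)*(a)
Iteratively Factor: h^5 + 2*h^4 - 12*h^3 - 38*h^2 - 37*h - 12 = (h + 1)*(h^4 + h^3 - 13*h^2 - 25*h - 12) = (h - 4)*(h + 1)*(h^3 + 5*h^2 + 7*h + 3) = (h - 4)*(h + 1)*(h + 3)*(h^2 + 2*h + 1) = (h - 4)*(h + 1)^2*(h + 3)*(h + 1)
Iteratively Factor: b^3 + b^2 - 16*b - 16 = (b + 4)*(b^2 - 3*b - 4) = (b - 4)*(b + 4)*(b + 1)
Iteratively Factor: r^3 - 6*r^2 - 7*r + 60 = (r + 3)*(r^2 - 9*r + 20) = (r - 4)*(r + 3)*(r - 5)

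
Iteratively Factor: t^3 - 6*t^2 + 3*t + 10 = (t - 2)*(t^2 - 4*t - 5) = (t - 2)*(t + 1)*(t - 5)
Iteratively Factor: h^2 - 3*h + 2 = (h - 2)*(h - 1)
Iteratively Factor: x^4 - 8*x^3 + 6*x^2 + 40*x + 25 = (x - 5)*(x^3 - 3*x^2 - 9*x - 5) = (x - 5)^2*(x^2 + 2*x + 1) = (x - 5)^2*(x + 1)*(x + 1)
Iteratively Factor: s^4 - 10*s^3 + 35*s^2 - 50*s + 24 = (s - 2)*(s^3 - 8*s^2 + 19*s - 12) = (s - 4)*(s - 2)*(s^2 - 4*s + 3) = (s - 4)*(s - 3)*(s - 2)*(s - 1)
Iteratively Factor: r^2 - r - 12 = (r - 4)*(r + 3)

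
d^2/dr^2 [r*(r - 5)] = 2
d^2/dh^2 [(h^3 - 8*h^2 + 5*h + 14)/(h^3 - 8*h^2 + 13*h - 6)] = 8*(-6*h^3 + 66*h^2 - 284*h + 449)/(h^7 - 22*h^6 + 186*h^5 - 760*h^4 + 1585*h^3 - 1746*h^2 + 972*h - 216)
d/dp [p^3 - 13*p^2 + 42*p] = 3*p^2 - 26*p + 42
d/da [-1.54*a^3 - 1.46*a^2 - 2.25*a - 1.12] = -4.62*a^2 - 2.92*a - 2.25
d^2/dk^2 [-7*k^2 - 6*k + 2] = -14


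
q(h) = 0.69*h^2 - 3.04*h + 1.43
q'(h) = 1.38*h - 3.04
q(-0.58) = 3.43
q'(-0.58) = -3.84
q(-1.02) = 5.25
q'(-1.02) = -4.45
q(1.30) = -1.36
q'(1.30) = -1.25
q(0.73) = -0.42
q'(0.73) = -2.03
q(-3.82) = 23.11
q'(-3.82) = -8.31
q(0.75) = -0.46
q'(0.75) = -2.00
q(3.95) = 0.19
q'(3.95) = 2.41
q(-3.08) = 17.34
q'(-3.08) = -7.29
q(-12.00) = 137.27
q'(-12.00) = -19.60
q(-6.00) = 44.51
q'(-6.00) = -11.32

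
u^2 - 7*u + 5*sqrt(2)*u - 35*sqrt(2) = (u - 7)*(u + 5*sqrt(2))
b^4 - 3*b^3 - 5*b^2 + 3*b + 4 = (b - 4)*(b - 1)*(b + 1)^2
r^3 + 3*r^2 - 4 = (r - 1)*(r + 2)^2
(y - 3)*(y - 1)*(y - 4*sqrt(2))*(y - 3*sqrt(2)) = y^4 - 7*sqrt(2)*y^3 - 4*y^3 + 27*y^2 + 28*sqrt(2)*y^2 - 96*y - 21*sqrt(2)*y + 72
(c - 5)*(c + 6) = c^2 + c - 30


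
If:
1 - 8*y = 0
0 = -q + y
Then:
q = 1/8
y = 1/8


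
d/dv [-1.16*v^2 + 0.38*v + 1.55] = 0.38 - 2.32*v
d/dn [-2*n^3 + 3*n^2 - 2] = 6*n*(1 - n)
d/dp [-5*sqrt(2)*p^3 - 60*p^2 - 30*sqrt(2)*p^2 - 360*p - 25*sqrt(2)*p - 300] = -15*sqrt(2)*p^2 - 120*p - 60*sqrt(2)*p - 360 - 25*sqrt(2)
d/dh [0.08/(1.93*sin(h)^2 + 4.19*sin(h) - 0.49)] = -(0.3088*sin(h) + 0.3352)*cos(h)/(1.93*sin(h)^2 + 4.19*sin(h) - 0.49)^2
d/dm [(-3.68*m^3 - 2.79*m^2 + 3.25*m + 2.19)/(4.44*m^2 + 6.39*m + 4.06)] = (-16.3392*m^4 - 47.0304*m^3 - 77.0805*m^2 - 42.102*m - 0.799100000000001)/(19.7136*m^4 + 56.7432*m^3 + 76.8849*m^2 + 51.8868*m + 16.4836)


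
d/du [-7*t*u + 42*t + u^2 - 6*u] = -7*t + 2*u - 6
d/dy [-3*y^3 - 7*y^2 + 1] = y*(-9*y - 14)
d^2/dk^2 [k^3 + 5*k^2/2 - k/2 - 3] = 6*k + 5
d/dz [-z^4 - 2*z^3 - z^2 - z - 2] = -4*z^3 - 6*z^2 - 2*z - 1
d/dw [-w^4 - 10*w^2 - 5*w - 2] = -4*w^3 - 20*w - 5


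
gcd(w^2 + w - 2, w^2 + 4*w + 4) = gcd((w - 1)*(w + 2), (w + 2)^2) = w + 2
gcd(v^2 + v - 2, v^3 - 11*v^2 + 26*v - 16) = v - 1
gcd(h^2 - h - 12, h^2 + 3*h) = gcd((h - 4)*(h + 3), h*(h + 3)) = h + 3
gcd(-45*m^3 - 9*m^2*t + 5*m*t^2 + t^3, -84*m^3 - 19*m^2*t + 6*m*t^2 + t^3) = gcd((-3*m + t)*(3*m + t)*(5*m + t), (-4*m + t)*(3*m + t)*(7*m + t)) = 3*m + t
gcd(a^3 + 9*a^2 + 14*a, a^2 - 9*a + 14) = 1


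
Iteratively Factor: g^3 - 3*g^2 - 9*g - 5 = (g + 1)*(g^2 - 4*g - 5) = (g - 5)*(g + 1)*(g + 1)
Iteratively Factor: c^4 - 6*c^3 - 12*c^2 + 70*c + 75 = (c + 3)*(c^3 - 9*c^2 + 15*c + 25) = (c - 5)*(c + 3)*(c^2 - 4*c - 5) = (c - 5)^2*(c + 3)*(c + 1)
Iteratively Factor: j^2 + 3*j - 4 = (j - 1)*(j + 4)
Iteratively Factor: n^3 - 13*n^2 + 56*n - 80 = (n - 4)*(n^2 - 9*n + 20) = (n - 5)*(n - 4)*(n - 4)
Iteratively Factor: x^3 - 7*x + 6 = (x - 1)*(x^2 + x - 6) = (x - 1)*(x + 3)*(x - 2)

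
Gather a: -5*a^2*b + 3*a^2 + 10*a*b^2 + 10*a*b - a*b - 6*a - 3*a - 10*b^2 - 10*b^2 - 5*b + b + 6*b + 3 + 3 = a^2*(3 - 5*b) + a*(10*b^2 + 9*b - 9) - 20*b^2 + 2*b + 6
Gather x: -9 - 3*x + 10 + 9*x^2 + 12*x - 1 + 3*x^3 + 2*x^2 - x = 3*x^3 + 11*x^2 + 8*x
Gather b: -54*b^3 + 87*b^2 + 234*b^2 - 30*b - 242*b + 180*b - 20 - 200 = -54*b^3 + 321*b^2 - 92*b - 220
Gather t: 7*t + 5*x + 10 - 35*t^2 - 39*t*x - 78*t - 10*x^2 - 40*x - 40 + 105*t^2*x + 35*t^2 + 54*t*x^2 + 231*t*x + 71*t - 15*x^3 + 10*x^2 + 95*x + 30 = 105*t^2*x + t*(54*x^2 + 192*x) - 15*x^3 + 60*x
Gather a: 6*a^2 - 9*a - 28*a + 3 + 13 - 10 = 6*a^2 - 37*a + 6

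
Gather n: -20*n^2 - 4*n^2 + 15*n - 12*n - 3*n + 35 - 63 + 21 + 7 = -24*n^2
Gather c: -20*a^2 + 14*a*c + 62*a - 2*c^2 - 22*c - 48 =-20*a^2 + 62*a - 2*c^2 + c*(14*a - 22) - 48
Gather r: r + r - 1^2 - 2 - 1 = 2*r - 4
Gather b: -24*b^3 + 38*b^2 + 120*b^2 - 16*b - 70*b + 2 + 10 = -24*b^3 + 158*b^2 - 86*b + 12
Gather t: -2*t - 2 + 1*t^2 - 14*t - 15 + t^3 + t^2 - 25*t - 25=t^3 + 2*t^2 - 41*t - 42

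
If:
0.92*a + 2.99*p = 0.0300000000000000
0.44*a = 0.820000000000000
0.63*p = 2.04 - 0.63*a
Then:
No Solution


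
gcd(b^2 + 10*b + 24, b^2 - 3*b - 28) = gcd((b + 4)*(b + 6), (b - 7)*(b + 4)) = b + 4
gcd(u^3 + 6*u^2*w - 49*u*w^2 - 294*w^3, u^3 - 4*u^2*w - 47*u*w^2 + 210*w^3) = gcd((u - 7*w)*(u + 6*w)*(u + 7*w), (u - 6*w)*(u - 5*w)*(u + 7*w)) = u + 7*w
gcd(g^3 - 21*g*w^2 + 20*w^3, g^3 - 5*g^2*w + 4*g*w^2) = g^2 - 5*g*w + 4*w^2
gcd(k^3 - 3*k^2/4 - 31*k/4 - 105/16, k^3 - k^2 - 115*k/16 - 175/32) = k^2 - 9*k/4 - 35/8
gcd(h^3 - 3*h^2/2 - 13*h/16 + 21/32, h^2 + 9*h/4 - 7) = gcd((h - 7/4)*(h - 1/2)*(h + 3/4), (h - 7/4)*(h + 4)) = h - 7/4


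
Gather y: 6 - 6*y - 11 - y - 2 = -7*y - 7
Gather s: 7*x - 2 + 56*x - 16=63*x - 18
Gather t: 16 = 16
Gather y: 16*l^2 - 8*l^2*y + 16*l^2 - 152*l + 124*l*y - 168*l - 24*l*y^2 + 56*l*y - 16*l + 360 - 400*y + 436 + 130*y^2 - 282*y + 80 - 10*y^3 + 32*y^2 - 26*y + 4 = 32*l^2 - 336*l - 10*y^3 + y^2*(162 - 24*l) + y*(-8*l^2 + 180*l - 708) + 880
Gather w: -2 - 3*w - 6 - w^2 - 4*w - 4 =-w^2 - 7*w - 12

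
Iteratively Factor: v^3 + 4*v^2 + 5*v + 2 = (v + 1)*(v^2 + 3*v + 2) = (v + 1)*(v + 2)*(v + 1)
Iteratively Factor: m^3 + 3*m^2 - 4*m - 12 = (m + 3)*(m^2 - 4) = (m + 2)*(m + 3)*(m - 2)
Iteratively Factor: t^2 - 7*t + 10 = (t - 2)*(t - 5)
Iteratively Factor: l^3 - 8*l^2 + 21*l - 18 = (l - 3)*(l^2 - 5*l + 6) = (l - 3)^2*(l - 2)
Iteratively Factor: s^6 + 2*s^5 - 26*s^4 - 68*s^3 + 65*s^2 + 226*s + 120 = (s + 4)*(s^5 - 2*s^4 - 18*s^3 + 4*s^2 + 49*s + 30) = (s - 2)*(s + 4)*(s^4 - 18*s^2 - 32*s - 15) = (s - 2)*(s + 1)*(s + 4)*(s^3 - s^2 - 17*s - 15) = (s - 5)*(s - 2)*(s + 1)*(s + 4)*(s^2 + 4*s + 3) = (s - 5)*(s - 2)*(s + 1)*(s + 3)*(s + 4)*(s + 1)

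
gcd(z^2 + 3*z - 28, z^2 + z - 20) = z - 4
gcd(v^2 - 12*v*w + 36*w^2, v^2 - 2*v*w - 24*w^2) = v - 6*w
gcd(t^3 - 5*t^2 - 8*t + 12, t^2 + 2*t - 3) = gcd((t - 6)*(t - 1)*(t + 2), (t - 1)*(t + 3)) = t - 1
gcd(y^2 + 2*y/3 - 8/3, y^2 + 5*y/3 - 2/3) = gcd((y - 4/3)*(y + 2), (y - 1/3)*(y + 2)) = y + 2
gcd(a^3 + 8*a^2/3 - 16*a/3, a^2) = a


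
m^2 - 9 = (m - 3)*(m + 3)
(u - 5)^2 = u^2 - 10*u + 25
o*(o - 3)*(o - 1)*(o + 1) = o^4 - 3*o^3 - o^2 + 3*o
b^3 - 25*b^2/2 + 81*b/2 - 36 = (b - 8)*(b - 3)*(b - 3/2)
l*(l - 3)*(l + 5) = l^3 + 2*l^2 - 15*l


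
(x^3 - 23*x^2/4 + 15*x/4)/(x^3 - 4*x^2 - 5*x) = (x - 3/4)/(x + 1)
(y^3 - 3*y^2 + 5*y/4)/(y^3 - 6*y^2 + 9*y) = (y^2 - 3*y + 5/4)/(y^2 - 6*y + 9)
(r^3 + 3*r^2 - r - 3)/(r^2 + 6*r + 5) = (r^2 + 2*r - 3)/(r + 5)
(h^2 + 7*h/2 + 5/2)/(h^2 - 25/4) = 2*(h + 1)/(2*h - 5)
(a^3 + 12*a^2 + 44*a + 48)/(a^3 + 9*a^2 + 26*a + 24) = (a + 6)/(a + 3)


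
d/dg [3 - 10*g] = -10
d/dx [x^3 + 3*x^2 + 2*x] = 3*x^2 + 6*x + 2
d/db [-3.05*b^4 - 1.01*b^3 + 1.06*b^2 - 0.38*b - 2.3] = -12.2*b^3 - 3.03*b^2 + 2.12*b - 0.38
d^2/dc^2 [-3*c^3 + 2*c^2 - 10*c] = 4 - 18*c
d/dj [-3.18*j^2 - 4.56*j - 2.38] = -6.36*j - 4.56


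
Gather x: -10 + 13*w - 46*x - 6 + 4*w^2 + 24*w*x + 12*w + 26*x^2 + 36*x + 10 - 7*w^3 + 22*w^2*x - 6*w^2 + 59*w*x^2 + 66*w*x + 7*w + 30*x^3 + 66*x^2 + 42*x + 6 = -7*w^3 - 2*w^2 + 32*w + 30*x^3 + x^2*(59*w + 92) + x*(22*w^2 + 90*w + 32)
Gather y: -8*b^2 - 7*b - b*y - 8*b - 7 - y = -8*b^2 - 15*b + y*(-b - 1) - 7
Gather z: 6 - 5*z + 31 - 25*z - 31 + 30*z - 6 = 0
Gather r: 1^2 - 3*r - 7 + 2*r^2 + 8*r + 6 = 2*r^2 + 5*r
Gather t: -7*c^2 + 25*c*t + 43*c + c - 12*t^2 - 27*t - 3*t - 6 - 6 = -7*c^2 + 44*c - 12*t^2 + t*(25*c - 30) - 12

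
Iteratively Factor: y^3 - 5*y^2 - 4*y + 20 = (y + 2)*(y^2 - 7*y + 10) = (y - 2)*(y + 2)*(y - 5)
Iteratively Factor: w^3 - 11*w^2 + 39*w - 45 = (w - 3)*(w^2 - 8*w + 15) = (w - 5)*(w - 3)*(w - 3)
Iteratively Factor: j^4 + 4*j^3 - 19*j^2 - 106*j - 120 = (j + 4)*(j^3 - 19*j - 30) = (j + 2)*(j + 4)*(j^2 - 2*j - 15) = (j + 2)*(j + 3)*(j + 4)*(j - 5)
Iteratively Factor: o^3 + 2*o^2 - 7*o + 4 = (o - 1)*(o^2 + 3*o - 4) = (o - 1)^2*(o + 4)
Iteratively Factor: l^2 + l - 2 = (l - 1)*(l + 2)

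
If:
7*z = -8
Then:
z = -8/7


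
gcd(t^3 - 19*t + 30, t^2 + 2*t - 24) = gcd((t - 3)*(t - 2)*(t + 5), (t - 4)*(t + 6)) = 1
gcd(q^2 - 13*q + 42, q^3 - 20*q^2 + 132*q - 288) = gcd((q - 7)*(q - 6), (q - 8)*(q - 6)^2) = q - 6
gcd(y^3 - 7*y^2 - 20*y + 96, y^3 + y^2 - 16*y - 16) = y + 4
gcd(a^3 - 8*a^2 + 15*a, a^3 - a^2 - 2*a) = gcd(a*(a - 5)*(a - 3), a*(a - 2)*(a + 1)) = a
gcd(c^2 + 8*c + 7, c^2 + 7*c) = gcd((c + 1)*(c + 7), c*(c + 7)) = c + 7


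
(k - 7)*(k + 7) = k^2 - 49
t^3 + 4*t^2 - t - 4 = (t - 1)*(t + 1)*(t + 4)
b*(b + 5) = b^2 + 5*b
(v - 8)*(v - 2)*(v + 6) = v^3 - 4*v^2 - 44*v + 96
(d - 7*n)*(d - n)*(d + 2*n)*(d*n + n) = d^4*n - 6*d^3*n^2 + d^3*n - 9*d^2*n^3 - 6*d^2*n^2 + 14*d*n^4 - 9*d*n^3 + 14*n^4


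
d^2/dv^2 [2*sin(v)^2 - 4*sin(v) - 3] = 4*sin(v) + 4*cos(2*v)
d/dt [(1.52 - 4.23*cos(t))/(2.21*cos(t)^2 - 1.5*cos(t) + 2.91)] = (-9.3483*cos(t)^2 + 6.7184*cos(t) + 10.0293)*sin(t)/(4.8841*cos(t)^4 - 6.63*cos(t)^3 + 15.1122*cos(t)^2 - 8.73*cos(t) + 8.4681)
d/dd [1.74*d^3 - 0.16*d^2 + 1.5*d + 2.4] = 5.22*d^2 - 0.32*d + 1.5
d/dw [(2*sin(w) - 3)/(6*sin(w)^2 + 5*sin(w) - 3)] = (-12*sin(w)^2 + 36*sin(w) + 9)*cos(w)/(5*sin(w) - 3*cos(2*w))^2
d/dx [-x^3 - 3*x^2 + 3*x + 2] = -3*x^2 - 6*x + 3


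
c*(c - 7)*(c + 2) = c^3 - 5*c^2 - 14*c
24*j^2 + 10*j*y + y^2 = (4*j + y)*(6*j + y)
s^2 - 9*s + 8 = (s - 8)*(s - 1)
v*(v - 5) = v^2 - 5*v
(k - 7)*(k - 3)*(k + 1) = k^3 - 9*k^2 + 11*k + 21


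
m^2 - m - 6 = (m - 3)*(m + 2)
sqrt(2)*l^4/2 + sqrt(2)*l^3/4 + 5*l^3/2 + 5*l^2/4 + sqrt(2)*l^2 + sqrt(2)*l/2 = l*(l + 1/2)*(l + 2*sqrt(2))*(sqrt(2)*l/2 + 1/2)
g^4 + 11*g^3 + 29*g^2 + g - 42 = (g - 1)*(g + 2)*(g + 3)*(g + 7)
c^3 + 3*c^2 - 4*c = c*(c - 1)*(c + 4)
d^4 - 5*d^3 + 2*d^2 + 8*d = d*(d - 4)*(d - 2)*(d + 1)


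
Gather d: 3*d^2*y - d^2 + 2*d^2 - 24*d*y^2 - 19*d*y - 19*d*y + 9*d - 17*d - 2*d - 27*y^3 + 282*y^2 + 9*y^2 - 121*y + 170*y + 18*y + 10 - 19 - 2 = d^2*(3*y + 1) + d*(-24*y^2 - 38*y - 10) - 27*y^3 + 291*y^2 + 67*y - 11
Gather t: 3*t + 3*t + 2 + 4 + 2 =6*t + 8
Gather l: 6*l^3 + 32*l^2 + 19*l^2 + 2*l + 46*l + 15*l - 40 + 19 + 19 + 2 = 6*l^3 + 51*l^2 + 63*l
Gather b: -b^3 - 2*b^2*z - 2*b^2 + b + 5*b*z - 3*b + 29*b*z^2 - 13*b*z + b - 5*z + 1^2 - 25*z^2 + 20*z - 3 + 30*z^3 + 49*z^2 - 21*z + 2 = -b^3 + b^2*(-2*z - 2) + b*(29*z^2 - 8*z - 1) + 30*z^3 + 24*z^2 - 6*z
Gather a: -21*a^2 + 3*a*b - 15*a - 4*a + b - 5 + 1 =-21*a^2 + a*(3*b - 19) + b - 4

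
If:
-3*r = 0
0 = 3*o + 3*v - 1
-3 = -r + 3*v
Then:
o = 4/3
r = 0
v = -1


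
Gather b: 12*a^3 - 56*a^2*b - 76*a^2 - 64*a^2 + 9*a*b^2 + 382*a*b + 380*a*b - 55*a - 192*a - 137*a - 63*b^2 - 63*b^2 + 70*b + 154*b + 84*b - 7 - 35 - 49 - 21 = 12*a^3 - 140*a^2 - 384*a + b^2*(9*a - 126) + b*(-56*a^2 + 762*a + 308) - 112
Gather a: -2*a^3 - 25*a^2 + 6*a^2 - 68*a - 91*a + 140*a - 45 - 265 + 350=-2*a^3 - 19*a^2 - 19*a + 40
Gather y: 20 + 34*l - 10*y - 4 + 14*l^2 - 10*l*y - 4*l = 14*l^2 + 30*l + y*(-10*l - 10) + 16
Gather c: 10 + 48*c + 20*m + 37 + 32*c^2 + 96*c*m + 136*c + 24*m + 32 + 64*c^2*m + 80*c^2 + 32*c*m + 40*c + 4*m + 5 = c^2*(64*m + 112) + c*(128*m + 224) + 48*m + 84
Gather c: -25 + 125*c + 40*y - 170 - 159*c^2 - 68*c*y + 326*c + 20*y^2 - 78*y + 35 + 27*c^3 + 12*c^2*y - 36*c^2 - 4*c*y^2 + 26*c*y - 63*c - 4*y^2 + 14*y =27*c^3 + c^2*(12*y - 195) + c*(-4*y^2 - 42*y + 388) + 16*y^2 - 24*y - 160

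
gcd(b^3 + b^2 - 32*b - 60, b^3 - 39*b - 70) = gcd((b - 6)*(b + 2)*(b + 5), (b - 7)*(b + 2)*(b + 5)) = b^2 + 7*b + 10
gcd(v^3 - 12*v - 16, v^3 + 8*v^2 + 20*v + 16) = v^2 + 4*v + 4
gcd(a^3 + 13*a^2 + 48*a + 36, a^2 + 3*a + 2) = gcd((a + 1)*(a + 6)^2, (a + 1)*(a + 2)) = a + 1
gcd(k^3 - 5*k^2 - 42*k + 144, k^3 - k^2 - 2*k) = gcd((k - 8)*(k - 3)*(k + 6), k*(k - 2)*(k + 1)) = 1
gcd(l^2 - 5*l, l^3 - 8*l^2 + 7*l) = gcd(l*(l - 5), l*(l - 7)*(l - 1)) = l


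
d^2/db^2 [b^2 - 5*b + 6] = 2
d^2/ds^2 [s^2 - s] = 2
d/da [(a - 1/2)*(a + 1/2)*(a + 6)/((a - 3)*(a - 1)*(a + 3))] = 7*(-4*a^4 - 10*a^3 - 13*a^2 + 60*a - 9)/(4*(a^6 - 2*a^5 - 17*a^4 + 36*a^3 + 63*a^2 - 162*a + 81))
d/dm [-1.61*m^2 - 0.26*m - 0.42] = -3.22*m - 0.26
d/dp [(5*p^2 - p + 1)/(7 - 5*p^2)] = (-5*p^2 + 80*p - 7)/(25*p^4 - 70*p^2 + 49)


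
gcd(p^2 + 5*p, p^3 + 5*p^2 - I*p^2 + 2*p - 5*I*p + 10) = p + 5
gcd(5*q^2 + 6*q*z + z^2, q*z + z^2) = q + z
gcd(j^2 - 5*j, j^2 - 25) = j - 5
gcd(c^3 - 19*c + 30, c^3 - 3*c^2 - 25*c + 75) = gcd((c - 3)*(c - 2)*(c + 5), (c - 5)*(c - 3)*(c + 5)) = c^2 + 2*c - 15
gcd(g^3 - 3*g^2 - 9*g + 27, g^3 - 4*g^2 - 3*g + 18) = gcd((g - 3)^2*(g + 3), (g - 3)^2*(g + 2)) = g^2 - 6*g + 9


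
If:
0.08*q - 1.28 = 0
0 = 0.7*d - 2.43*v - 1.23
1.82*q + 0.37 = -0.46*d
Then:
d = -64.11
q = 16.00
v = -18.97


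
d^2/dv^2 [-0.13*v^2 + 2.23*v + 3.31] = -0.260000000000000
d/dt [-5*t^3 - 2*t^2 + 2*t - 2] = -15*t^2 - 4*t + 2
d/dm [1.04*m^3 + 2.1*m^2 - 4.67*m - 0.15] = 3.12*m^2 + 4.2*m - 4.67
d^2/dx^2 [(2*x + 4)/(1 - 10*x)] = -840/(10*x - 1)^3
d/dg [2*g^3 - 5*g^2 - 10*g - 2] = 6*g^2 - 10*g - 10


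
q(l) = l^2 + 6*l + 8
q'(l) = 2*l + 6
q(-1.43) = 1.46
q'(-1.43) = 3.14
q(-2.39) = -0.63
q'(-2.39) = 1.22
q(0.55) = 11.60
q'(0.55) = 7.10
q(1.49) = 19.16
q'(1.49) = 8.98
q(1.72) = 21.28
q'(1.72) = 9.44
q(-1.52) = 1.19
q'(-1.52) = 2.96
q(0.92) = 14.37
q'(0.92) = 7.84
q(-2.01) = -0.02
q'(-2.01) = 1.98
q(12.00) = 224.00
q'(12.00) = 30.00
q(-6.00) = 8.00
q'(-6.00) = -6.00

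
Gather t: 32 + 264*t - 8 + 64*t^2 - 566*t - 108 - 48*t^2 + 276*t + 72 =16*t^2 - 26*t - 12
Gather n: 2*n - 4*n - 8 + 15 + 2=9 - 2*n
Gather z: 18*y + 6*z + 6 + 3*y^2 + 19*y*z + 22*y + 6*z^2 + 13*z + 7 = 3*y^2 + 40*y + 6*z^2 + z*(19*y + 19) + 13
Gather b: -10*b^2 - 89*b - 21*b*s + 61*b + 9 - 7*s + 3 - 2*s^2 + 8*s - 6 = -10*b^2 + b*(-21*s - 28) - 2*s^2 + s + 6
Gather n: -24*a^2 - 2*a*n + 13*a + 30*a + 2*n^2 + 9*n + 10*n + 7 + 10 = -24*a^2 + 43*a + 2*n^2 + n*(19 - 2*a) + 17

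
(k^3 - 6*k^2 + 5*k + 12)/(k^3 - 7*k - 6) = (k - 4)/(k + 2)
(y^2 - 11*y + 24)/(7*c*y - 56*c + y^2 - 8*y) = (y - 3)/(7*c + y)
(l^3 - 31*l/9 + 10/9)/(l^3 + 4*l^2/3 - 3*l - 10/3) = (l - 1/3)/(l + 1)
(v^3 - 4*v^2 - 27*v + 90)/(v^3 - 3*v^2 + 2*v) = (v^3 - 4*v^2 - 27*v + 90)/(v*(v^2 - 3*v + 2))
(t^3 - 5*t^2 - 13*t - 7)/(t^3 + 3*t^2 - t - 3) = (t^2 - 6*t - 7)/(t^2 + 2*t - 3)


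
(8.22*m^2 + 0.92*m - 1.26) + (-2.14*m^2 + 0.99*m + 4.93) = 6.08*m^2 + 1.91*m + 3.67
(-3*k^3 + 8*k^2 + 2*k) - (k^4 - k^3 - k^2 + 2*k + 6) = -k^4 - 2*k^3 + 9*k^2 - 6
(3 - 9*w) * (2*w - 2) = -18*w^2 + 24*w - 6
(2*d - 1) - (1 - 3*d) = 5*d - 2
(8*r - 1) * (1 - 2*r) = -16*r^2 + 10*r - 1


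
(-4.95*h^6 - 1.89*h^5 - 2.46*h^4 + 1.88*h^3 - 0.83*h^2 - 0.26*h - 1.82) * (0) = 0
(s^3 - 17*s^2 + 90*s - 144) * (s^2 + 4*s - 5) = s^5 - 13*s^4 + 17*s^3 + 301*s^2 - 1026*s + 720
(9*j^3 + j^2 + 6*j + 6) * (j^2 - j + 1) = 9*j^5 - 8*j^4 + 14*j^3 + j^2 + 6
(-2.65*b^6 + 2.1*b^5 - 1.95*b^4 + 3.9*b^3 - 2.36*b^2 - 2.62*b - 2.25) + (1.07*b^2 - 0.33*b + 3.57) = -2.65*b^6 + 2.1*b^5 - 1.95*b^4 + 3.9*b^3 - 1.29*b^2 - 2.95*b + 1.32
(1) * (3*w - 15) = 3*w - 15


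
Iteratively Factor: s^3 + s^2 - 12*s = (s)*(s^2 + s - 12) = s*(s - 3)*(s + 4)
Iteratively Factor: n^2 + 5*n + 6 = (n + 3)*(n + 2)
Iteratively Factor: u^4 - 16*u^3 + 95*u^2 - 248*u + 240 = (u - 4)*(u^3 - 12*u^2 + 47*u - 60) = (u - 5)*(u - 4)*(u^2 - 7*u + 12) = (u - 5)*(u - 4)*(u - 3)*(u - 4)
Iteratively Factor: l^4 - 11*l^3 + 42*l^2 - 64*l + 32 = (l - 2)*(l^3 - 9*l^2 + 24*l - 16) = (l - 4)*(l - 2)*(l^2 - 5*l + 4) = (l - 4)*(l - 2)*(l - 1)*(l - 4)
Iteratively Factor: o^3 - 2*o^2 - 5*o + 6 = (o - 3)*(o^2 + o - 2) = (o - 3)*(o + 2)*(o - 1)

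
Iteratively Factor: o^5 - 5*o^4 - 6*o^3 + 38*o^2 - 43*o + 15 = (o + 3)*(o^4 - 8*o^3 + 18*o^2 - 16*o + 5) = (o - 1)*(o + 3)*(o^3 - 7*o^2 + 11*o - 5) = (o - 1)^2*(o + 3)*(o^2 - 6*o + 5) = (o - 5)*(o - 1)^2*(o + 3)*(o - 1)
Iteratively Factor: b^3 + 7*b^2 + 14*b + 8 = (b + 2)*(b^2 + 5*b + 4) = (b + 2)*(b + 4)*(b + 1)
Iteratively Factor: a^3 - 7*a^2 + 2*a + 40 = (a - 4)*(a^2 - 3*a - 10) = (a - 4)*(a + 2)*(a - 5)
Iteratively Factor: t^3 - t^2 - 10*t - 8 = (t + 1)*(t^2 - 2*t - 8) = (t + 1)*(t + 2)*(t - 4)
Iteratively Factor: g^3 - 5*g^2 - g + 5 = (g + 1)*(g^2 - 6*g + 5) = (g - 1)*(g + 1)*(g - 5)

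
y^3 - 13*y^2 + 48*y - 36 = (y - 6)^2*(y - 1)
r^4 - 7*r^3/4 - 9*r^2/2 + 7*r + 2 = (r - 2)^2*(r + 1/4)*(r + 2)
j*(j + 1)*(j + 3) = j^3 + 4*j^2 + 3*j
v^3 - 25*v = v*(v - 5)*(v + 5)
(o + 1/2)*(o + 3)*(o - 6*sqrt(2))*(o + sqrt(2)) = o^4 - 5*sqrt(2)*o^3 + 7*o^3/2 - 35*sqrt(2)*o^2/2 - 21*o^2/2 - 42*o - 15*sqrt(2)*o/2 - 18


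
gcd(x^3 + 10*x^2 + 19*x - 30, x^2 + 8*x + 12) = x + 6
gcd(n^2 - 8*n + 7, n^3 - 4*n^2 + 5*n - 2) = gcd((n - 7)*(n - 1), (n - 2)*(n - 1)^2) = n - 1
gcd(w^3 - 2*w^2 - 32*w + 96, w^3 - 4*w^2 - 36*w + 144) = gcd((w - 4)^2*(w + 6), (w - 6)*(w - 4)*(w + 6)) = w^2 + 2*w - 24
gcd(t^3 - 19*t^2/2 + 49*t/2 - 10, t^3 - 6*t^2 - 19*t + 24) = 1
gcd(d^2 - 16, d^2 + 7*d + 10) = 1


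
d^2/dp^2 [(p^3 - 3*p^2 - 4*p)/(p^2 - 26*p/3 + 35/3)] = 42*(43*p^3 - 255*p^2 + 705*p - 1045)/(27*p^6 - 702*p^5 + 7029*p^4 - 33956*p^3 + 82005*p^2 - 95550*p + 42875)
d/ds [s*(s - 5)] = 2*s - 5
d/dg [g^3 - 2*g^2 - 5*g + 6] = 3*g^2 - 4*g - 5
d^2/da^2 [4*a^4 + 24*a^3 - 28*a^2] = 48*a^2 + 144*a - 56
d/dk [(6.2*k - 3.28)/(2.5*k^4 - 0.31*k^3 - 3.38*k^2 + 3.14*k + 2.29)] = (-46.5*k^4 + 36.644*k^3 + 17.9056*k^2 - 22.1728*k + 24.4972)/(6.25*k^8 - 1.55*k^7 - 16.8039*k^6 + 17.7956*k^5 + 20.9276*k^4 - 22.6462*k^3 - 5.6208*k^2 + 14.3812*k + 5.2441)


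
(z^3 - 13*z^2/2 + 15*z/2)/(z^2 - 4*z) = (2*z^2 - 13*z + 15)/(2*(z - 4))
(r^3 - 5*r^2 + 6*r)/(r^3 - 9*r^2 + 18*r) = (r - 2)/(r - 6)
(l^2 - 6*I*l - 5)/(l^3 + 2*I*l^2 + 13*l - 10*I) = (l - 5*I)/(l^2 + 3*I*l + 10)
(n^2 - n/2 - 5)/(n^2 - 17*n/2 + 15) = (n + 2)/(n - 6)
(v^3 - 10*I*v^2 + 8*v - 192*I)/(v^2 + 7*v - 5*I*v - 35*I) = (v^3 - 10*I*v^2 + 8*v - 192*I)/(v^2 + v*(7 - 5*I) - 35*I)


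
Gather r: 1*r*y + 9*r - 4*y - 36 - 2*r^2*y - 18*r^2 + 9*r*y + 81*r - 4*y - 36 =r^2*(-2*y - 18) + r*(10*y + 90) - 8*y - 72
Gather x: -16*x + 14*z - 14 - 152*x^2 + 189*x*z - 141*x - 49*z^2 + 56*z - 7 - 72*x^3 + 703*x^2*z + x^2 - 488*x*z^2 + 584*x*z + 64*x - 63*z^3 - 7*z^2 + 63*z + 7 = -72*x^3 + x^2*(703*z - 151) + x*(-488*z^2 + 773*z - 93) - 63*z^3 - 56*z^2 + 133*z - 14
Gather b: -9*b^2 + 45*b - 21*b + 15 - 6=-9*b^2 + 24*b + 9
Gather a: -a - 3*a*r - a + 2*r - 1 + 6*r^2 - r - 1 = a*(-3*r - 2) + 6*r^2 + r - 2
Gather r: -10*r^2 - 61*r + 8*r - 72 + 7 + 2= -10*r^2 - 53*r - 63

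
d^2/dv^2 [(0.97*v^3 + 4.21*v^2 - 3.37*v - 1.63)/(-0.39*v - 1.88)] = (-0.295074*v^3 - 4.267224*v^2 - 20.570208*v - 34.20557)/(0.059319*v^3 + 0.857844*v^2 + 4.135248*v + 6.644672)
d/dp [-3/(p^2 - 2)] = 6*p/(p^2 - 2)^2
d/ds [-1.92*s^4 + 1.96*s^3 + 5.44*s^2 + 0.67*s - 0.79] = -7.68*s^3 + 5.88*s^2 + 10.88*s + 0.67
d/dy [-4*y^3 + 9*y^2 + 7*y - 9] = -12*y^2 + 18*y + 7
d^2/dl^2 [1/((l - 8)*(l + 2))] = 2*((l - 8)^2 + (l - 8)*(l + 2) + (l + 2)^2)/((l - 8)^3*(l + 2)^3)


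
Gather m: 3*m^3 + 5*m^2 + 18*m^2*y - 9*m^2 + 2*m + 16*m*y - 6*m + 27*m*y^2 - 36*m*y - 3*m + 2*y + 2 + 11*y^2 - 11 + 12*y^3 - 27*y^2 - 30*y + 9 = 3*m^3 + m^2*(18*y - 4) + m*(27*y^2 - 20*y - 7) + 12*y^3 - 16*y^2 - 28*y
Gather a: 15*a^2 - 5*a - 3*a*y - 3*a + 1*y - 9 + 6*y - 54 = 15*a^2 + a*(-3*y - 8) + 7*y - 63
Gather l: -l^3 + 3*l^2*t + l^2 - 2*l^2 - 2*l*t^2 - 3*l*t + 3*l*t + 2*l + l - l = -l^3 + l^2*(3*t - 1) + l*(2 - 2*t^2)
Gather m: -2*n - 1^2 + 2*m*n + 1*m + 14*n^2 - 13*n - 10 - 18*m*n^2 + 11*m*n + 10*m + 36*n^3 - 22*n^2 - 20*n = m*(-18*n^2 + 13*n + 11) + 36*n^3 - 8*n^2 - 35*n - 11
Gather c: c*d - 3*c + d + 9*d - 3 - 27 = c*(d - 3) + 10*d - 30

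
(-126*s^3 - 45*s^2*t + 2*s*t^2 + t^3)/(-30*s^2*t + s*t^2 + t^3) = (21*s^2 + 4*s*t - t^2)/(t*(5*s - t))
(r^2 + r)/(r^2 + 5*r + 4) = r/(r + 4)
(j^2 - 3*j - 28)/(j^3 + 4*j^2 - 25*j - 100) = (j - 7)/(j^2 - 25)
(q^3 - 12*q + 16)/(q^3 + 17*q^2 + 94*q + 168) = (q^2 - 4*q + 4)/(q^2 + 13*q + 42)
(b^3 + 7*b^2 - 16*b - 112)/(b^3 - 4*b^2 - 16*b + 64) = (b + 7)/(b - 4)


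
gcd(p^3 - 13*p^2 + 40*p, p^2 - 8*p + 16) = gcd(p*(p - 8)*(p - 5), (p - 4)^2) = 1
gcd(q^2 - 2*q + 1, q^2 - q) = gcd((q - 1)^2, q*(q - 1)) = q - 1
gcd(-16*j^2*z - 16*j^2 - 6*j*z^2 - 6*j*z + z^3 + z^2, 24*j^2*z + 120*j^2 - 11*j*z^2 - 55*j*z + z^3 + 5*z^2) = -8*j + z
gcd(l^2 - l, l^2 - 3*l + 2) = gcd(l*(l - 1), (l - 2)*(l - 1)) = l - 1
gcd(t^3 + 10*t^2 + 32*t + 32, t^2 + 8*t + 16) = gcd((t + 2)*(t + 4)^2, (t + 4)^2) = t^2 + 8*t + 16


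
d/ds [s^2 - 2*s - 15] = 2*s - 2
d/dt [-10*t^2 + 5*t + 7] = 5 - 20*t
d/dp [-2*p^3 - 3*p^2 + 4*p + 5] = -6*p^2 - 6*p + 4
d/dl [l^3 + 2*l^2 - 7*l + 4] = 3*l^2 + 4*l - 7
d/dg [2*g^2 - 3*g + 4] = 4*g - 3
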